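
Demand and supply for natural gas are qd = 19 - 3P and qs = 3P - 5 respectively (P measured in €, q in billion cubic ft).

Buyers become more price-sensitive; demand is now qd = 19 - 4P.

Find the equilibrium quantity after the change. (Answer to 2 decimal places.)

Initially, 19 - 3P = 3P - 5, so 24 = 6P and P = 4, q = 7.
The shock moves the curves to qd = 19 - 4P and qs = 3P - 5.
Setting them equal: 19 - 4P = 3P - 5 → 24 = 7P, so P = 24/7 ≈ 3.4286 and q = 37/7 ≈ 5.2857.

5.29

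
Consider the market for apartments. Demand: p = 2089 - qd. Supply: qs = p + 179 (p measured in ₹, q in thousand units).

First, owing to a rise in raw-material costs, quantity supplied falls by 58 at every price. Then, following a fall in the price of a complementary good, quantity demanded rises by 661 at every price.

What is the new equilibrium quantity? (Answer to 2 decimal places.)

Initially, 2089 - p = p + 179, so 1910 = 2p and p = 955, q = 1134.
The shock moves the curves to qd = 2750 - p and qs = p + 121.
Equate the new curves: 2750 - p = p + 121, giving 2629 = 2p, p = 1314.5, q = 1435.5.

1435.50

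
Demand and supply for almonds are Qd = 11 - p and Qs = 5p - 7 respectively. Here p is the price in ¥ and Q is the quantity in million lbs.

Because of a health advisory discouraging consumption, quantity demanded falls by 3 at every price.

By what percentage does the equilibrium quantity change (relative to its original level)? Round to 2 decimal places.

Initially, 11 - p = 5p - 7, so 18 = 6p and p = 3, Q = 8.
With the change applied: demand Qd = 8 - p, supply Qs = 5p - 7.
Setting them equal: 8 - p = 5p - 7 → 15 = 6p, so p = 2.5 and Q = 5.5.
%ΔQ = (5.5 − 8) / 8 × 100 = -31.25%.

-31.25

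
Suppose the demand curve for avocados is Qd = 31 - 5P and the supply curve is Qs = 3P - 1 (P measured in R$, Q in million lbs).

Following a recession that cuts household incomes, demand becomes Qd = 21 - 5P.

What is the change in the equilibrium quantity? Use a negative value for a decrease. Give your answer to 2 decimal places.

-3.75

Original equilibrium: 31 - 5P = 3P - 1 gives 32 = 8P, so P = 4 and Q = 11.
The new curves are Qd = 21 - 5P (demand) and Qs = 3P - 1 (supply).
Equate the new curves: 21 - 5P = 3P - 1, giving 22 = 8P, P = 2.75, Q = 7.25.
ΔQ = 7.25 − 11 = -3.75.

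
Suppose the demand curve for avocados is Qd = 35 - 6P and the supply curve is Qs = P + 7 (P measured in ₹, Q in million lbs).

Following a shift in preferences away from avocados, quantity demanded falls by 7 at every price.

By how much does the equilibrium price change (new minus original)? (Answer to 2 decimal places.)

-1.00

Solve the original market: 35 - 6P = P + 7, hence P = 4 and Q = 11.
The new curves are Qd = 28 - 6P (demand) and Qs = P + 7 (supply).
New equilibrium: 28 - 6P = P + 7 ⇒ 21 = 7P ⇒ P = 3, Q = 10.
ΔP = 3 − 4 = -1.00.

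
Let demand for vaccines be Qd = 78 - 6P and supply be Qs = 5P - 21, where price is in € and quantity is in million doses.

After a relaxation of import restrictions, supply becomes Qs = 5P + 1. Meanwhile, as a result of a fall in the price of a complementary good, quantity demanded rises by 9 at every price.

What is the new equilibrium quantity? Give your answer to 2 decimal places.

Solve the original market: 78 - 6P = 5P - 21, hence P = 9 and Q = 24.
After the shift, demand is Qd = 87 - 6P and supply is Qs = 5P + 1.
Clearing the new market: 87 - 6P = 5P + 1, so P = 86/11 ≈ 7.8182 and Q = 441/11 ≈ 40.0909.

40.09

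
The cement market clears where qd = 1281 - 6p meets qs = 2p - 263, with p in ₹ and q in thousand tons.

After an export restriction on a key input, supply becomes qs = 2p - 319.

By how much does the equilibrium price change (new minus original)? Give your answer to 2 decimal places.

Initially, 1281 - 6p = 2p - 263, so 1544 = 8p and p = 193, q = 123.
After the shift, demand is qd = 1281 - 6p and supply is qs = 2p - 319.
New equilibrium: 1281 - 6p = 2p - 319 ⇒ 1600 = 8p ⇒ p = 200, q = 81.
Δp = 200 − 193 = +7.00.

+7.00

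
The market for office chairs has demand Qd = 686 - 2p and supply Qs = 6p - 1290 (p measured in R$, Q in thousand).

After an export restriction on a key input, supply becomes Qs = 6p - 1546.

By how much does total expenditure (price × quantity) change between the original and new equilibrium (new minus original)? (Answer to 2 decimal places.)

-11712.00

Original equilibrium: 686 - 2p = 6p - 1290 gives 1976 = 8p, so p = 247 and Q = 192.
After the shift, demand is Qd = 686 - 2p and supply is Qs = 6p - 1546.
Setting them equal: 686 - 2p = 6p - 1546 → 2232 = 8p, so p = 279 and Q = 128.
Expenditure moves from 247×192 = 47424 to 279×128 = 35712; change = -11712.00.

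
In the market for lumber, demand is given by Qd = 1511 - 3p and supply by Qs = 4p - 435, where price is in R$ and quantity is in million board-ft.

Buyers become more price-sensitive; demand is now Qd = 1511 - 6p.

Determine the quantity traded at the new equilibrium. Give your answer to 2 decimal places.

Solve the original market: 1511 - 3p = 4p - 435, hence p = 278 and Q = 677.
The new curves are Qd = 1511 - 6p (demand) and Qs = 4p - 435 (supply).
New equilibrium: 1511 - 6p = 4p - 435 ⇒ 1946 = 10p ⇒ p = 194.6, Q = 343.4.

343.40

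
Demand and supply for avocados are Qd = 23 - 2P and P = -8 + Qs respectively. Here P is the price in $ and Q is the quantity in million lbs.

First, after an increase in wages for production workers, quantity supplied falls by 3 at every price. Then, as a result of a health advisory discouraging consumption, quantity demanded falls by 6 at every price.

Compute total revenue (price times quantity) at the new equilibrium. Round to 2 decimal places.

Initially, 23 - 2P = P + 8, so 15 = 3P and P = 5, Q = 13.
After the shift, demand is Qd = 17 - 2P and supply is Qs = P + 5.
New equilibrium: 17 - 2P = P + 5 ⇒ 12 = 3P ⇒ P = 4, Q = 9.
New expenditure = 4 × 9 = 36.00.

36.00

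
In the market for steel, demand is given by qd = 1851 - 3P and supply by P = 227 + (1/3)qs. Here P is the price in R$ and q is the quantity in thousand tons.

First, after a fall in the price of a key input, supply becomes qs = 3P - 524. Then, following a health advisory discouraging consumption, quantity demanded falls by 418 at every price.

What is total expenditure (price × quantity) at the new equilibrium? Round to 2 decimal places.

148242.75

Solve the original market: 1851 - 3P = 3P - 681, hence P = 422 and q = 585.
After the shift, demand is qd = 1433 - 3P and supply is qs = 3P - 524.
Equate the new curves: 1433 - 3P = 3P - 524, giving 1957 = 6P, P = 1957/6 ≈ 326.1667, q = 454.5.
New expenditure = 326.1667 × 454.5 = 148242.75.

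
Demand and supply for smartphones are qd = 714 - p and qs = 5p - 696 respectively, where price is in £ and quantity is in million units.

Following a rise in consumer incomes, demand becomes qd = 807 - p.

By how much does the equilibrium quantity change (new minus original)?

+77.5

Before the shock: 714 - p = 5p - 696 ⇒ 1410 = 6p ⇒ p = 235, q = 479.
With the change applied: demand qd = 807 - p, supply qs = 5p - 696.
Clearing the new market: 807 - p = 5p - 696, so p = 250.5 and q = 556.5.
Δq = 556.5 − 479 = +77.5.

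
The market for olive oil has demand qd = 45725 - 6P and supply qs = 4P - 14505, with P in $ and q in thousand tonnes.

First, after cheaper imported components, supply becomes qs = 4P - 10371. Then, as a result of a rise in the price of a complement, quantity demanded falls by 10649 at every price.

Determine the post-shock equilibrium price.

4544.7

Original equilibrium: 45725 - 6P = 4P - 14505 gives 60230 = 10P, so P = 6023 and q = 9587.
With the change applied: demand qd = 35076 - 6P, supply qs = 4P - 10371.
Clearing the new market: 35076 - 6P = 4P - 10371, so P = 4544.7 and q = 7807.8.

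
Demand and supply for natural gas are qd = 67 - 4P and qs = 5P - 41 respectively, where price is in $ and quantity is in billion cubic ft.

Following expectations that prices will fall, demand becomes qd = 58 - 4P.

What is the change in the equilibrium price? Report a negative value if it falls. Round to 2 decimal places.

Initially, 67 - 4P = 5P - 41, so 108 = 9P and P = 12, q = 19.
The new curves are qd = 58 - 4P (demand) and qs = 5P - 41 (supply).
Clearing the new market: 58 - 4P = 5P - 41, so P = 11 and q = 14.
ΔP = 11 − 12 = -1.00.

-1.00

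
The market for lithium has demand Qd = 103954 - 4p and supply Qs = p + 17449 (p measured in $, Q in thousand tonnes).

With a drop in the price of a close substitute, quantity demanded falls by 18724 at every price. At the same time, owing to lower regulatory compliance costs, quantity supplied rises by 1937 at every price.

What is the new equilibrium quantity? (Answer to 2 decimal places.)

Before the shock: 103954 - 4p = p + 17449 ⇒ 86505 = 5p ⇒ p = 17301, Q = 34750.
The shock moves the curves to Qd = 85230 - 4p and Qs = p + 19386.
New equilibrium: 85230 - 4p = p + 19386 ⇒ 65844 = 5p ⇒ p = 13168.8, Q = 32554.8.

32554.80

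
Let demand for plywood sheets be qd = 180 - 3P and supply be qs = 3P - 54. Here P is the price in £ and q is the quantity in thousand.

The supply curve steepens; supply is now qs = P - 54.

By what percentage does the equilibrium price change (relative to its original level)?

+50

Solve the original market: 180 - 3P = 3P - 54, hence P = 39 and q = 63.
After the shift, demand is qd = 180 - 3P and supply is qs = P - 54.
Setting them equal: 180 - 3P = P - 54 → 234 = 4P, so P = 58.5 and q = 4.5.
%ΔP = (58.5 − 39) / 39 × 100 = +50%.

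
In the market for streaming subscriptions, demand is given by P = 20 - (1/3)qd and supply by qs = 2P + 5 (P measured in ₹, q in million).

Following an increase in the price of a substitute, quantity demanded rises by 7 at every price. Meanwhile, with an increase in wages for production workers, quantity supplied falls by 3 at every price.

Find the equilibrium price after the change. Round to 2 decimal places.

13.00

Original equilibrium: 60 - 3P = 2P + 5 gives 55 = 5P, so P = 11 and q = 27.
The shock moves the curves to qd = 67 - 3P and qs = 2P + 2.
Setting them equal: 67 - 3P = 2P + 2 → 65 = 5P, so P = 13 and q = 28.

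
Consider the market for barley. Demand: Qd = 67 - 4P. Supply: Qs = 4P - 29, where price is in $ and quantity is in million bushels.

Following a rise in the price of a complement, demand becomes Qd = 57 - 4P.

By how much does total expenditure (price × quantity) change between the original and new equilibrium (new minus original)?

Before the shock: 67 - 4P = 4P - 29 ⇒ 96 = 8P ⇒ P = 12, Q = 19.
The shock moves the curves to Qd = 57 - 4P and Qs = 4P - 29.
New equilibrium: 57 - 4P = 4P - 29 ⇒ 86 = 8P ⇒ P = 10.75, Q = 14.
Expenditure moves from 12×19 = 228 to 10.75×14 = 150.5; change = -77.5.

-77.5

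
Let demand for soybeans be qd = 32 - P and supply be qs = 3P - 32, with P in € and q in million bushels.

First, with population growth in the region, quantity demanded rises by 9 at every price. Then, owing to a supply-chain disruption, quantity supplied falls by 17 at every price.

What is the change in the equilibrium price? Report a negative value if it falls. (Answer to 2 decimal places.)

Solve the original market: 32 - P = 3P - 32, hence P = 16 and q = 16.
With the change applied: demand qd = 41 - P, supply qs = 3P - 49.
Setting them equal: 41 - P = 3P - 49 → 90 = 4P, so P = 22.5 and q = 18.5.
ΔP = 22.5 − 16 = +6.50.

+6.50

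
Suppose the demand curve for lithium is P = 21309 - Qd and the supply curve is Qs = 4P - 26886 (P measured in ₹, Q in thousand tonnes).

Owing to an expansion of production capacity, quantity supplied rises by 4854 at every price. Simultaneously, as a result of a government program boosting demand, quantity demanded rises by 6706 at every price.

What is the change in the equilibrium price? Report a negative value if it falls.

+370.4

Original equilibrium: 21309 - P = 4P - 26886 gives 48195 = 5P, so P = 9639 and Q = 11670.
The new curves are Qd = 28015 - P (demand) and Qs = 4P - 22032 (supply).
New equilibrium: 28015 - P = 4P - 22032 ⇒ 50047 = 5P ⇒ P = 10009.4, Q = 18005.6.
ΔP = 10009.4 − 9639 = +370.4.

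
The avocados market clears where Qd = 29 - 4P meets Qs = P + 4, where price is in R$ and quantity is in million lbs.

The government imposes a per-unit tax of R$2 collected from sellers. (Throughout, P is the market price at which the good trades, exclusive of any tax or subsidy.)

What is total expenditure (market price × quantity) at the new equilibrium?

Before the shock: 29 - 4P = P + 4 ⇒ 25 = 5P ⇒ P = 5, Q = 9.
Since sellers keep the price net of the tax, the effective supply curve becomes Qs = P + 2.
New equilibrium: 29 - 4P = P + 2 ⇒ 27 = 5P ⇒ P = 5.4, Q = 7.4.
New expenditure = 5.4 × 7.4 = 39.96.

39.96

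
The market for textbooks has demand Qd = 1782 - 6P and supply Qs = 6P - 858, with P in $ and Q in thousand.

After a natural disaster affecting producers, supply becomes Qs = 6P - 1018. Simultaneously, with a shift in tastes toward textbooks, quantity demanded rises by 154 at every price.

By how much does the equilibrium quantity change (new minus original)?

Before the shock: 1782 - 6P = 6P - 858 ⇒ 2640 = 12P ⇒ P = 220, Q = 462.
After the shift, demand is Qd = 1936 - 6P and supply is Qs = 6P - 1018.
New equilibrium: 1936 - 6P = 6P - 1018 ⇒ 2954 = 12P ⇒ P = 1477/6 ≈ 246.1667, Q = 459.
ΔQ = 459 − 462 = -3.

-3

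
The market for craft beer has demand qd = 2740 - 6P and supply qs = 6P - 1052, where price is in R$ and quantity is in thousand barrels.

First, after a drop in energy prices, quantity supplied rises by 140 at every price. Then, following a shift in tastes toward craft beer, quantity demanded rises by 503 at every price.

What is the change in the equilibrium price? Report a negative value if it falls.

Before the shock: 2740 - 6P = 6P - 1052 ⇒ 3792 = 12P ⇒ P = 316, q = 844.
The new curves are qd = 3243 - 6P (demand) and qs = 6P - 912 (supply).
New equilibrium: 3243 - 6P = 6P - 912 ⇒ 4155 = 12P ⇒ P = 346.25, q = 1165.5.
ΔP = 346.25 − 316 = +30.25.

+30.25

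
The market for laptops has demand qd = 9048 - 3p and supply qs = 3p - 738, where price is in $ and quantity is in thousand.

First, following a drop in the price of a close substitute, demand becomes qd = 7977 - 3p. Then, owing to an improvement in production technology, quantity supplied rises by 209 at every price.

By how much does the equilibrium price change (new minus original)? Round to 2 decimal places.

-213.33

Initially, 9048 - 3p = 3p - 738, so 9786 = 6p and p = 1631, q = 4155.
With the change applied: demand qd = 7977 - 3p, supply qs = 3p - 529.
Equate the new curves: 7977 - 3p = 3p - 529, giving 8506 = 6p, p = 4253/3 ≈ 1417.6667, q = 3724.
Δp = 1417.6667 − 1631 = -213.33.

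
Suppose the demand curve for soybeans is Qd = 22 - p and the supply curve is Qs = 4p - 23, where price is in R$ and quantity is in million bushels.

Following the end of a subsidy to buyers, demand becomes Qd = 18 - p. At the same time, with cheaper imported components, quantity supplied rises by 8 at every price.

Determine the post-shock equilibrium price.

6.6

Initially, 22 - p = 4p - 23, so 45 = 5p and p = 9, Q = 13.
The new curves are Qd = 18 - p (demand) and Qs = 4p - 15 (supply).
New equilibrium: 18 - p = 4p - 15 ⇒ 33 = 5p ⇒ p = 6.6, Q = 11.4.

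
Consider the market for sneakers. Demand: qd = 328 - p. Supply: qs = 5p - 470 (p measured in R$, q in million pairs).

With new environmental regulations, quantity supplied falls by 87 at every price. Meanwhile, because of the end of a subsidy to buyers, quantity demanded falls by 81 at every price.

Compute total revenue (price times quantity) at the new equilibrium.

15142

Solve the original market: 328 - p = 5p - 470, hence p = 133 and q = 195.
With the change applied: demand qd = 247 - p, supply qs = 5p - 557.
Equate the new curves: 247 - p = 5p - 557, giving 804 = 6p, p = 134, q = 113.
New expenditure = 134 × 113 = 15142.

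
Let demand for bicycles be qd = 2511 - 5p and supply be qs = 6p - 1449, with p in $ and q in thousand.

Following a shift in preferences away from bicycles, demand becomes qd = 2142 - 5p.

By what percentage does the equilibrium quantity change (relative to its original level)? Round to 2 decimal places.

-28.31

Before the shock: 2511 - 5p = 6p - 1449 ⇒ 3960 = 11p ⇒ p = 360, q = 711.
After the shift, demand is qd = 2142 - 5p and supply is qs = 6p - 1449.
Clearing the new market: 2142 - 5p = 6p - 1449, so p = 3591/11 ≈ 326.4545 and q = 5607/11 ≈ 509.7273.
%Δq = (509.7273 − 711) / 711 × 100 = -28.31%.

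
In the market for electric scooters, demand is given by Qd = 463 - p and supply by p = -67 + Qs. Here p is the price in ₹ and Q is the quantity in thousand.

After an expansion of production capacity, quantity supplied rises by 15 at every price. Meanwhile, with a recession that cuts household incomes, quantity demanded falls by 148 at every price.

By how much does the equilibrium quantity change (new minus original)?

Initially, 463 - p = p + 67, so 396 = 2p and p = 198, Q = 265.
After the shift, demand is Qd = 315 - p and supply is Qs = p + 82.
Setting them equal: 315 - p = p + 82 → 233 = 2p, so p = 116.5 and Q = 198.5.
ΔQ = 198.5 − 265 = -66.5.

-66.5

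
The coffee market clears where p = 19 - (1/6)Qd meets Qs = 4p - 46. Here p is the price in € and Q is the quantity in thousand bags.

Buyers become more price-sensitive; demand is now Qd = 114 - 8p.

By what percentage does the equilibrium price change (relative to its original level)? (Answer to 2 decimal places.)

-16.67

Solve the original market: 114 - 6p = 4p - 46, hence p = 16 and Q = 18.
After the shift, demand is Qd = 114 - 8p and supply is Qs = 4p - 46.
Setting them equal: 114 - 8p = 4p - 46 → 160 = 12p, so p = 40/3 ≈ 13.3333 and Q = 22/3 ≈ 7.3333.
%Δp = (13.3333 − 16) / 16 × 100 = -16.67%.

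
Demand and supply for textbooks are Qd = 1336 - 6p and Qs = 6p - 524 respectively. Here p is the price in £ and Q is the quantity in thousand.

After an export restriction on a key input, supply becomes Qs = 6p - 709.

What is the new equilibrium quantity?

Solve the original market: 1336 - 6p = 6p - 524, hence p = 155 and Q = 406.
With the change applied: demand Qd = 1336 - 6p, supply Qs = 6p - 709.
Clearing the new market: 1336 - 6p = 6p - 709, so p = 2045/12 ≈ 170.4167 and Q = 313.5.

313.5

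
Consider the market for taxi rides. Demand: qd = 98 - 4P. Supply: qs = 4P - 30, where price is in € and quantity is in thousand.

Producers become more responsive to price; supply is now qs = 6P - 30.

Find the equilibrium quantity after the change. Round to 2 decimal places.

Solve the original market: 98 - 4P = 4P - 30, hence P = 16 and q = 34.
With the change applied: demand qd = 98 - 4P, supply qs = 6P - 30.
New equilibrium: 98 - 4P = 6P - 30 ⇒ 128 = 10P ⇒ P = 12.8, q = 46.8.

46.80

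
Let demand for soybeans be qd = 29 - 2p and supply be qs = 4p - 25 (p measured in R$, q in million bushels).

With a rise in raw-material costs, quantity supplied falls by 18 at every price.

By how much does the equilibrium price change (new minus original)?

+3

Original equilibrium: 29 - 2p = 4p - 25 gives 54 = 6p, so p = 9 and q = 11.
With the change applied: demand qd = 29 - 2p, supply qs = 4p - 43.
Clearing the new market: 29 - 2p = 4p - 43, so p = 12 and q = 5.
Δp = 12 − 9 = +3.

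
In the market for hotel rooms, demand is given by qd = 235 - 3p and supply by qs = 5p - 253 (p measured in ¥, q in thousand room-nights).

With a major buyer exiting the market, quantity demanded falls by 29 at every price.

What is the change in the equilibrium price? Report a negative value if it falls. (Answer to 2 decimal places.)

Before the shock: 235 - 3p = 5p - 253 ⇒ 488 = 8p ⇒ p = 61, q = 52.
With the change applied: demand qd = 206 - 3p, supply qs = 5p - 253.
Setting them equal: 206 - 3p = 5p - 253 → 459 = 8p, so p = 57.375 and q = 33.875.
Δp = 57.375 − 61 = -3.63.

-3.63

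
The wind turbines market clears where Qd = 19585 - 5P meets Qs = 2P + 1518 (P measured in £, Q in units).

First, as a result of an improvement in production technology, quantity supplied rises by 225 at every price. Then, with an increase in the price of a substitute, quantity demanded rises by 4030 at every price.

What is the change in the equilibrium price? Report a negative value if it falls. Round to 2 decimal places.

+543.57

Solve the original market: 19585 - 5P = 2P + 1518, hence P = 2581 and Q = 6680.
The new curves are Qd = 23615 - 5P (demand) and Qs = 2P + 1743 (supply).
New equilibrium: 23615 - 5P = 2P + 1743 ⇒ 21872 = 7P ⇒ P = 21872/7 ≈ 3124.5714, Q = 55945/7 ≈ 7992.1429.
ΔP = 3124.5714 − 2581 = +543.57.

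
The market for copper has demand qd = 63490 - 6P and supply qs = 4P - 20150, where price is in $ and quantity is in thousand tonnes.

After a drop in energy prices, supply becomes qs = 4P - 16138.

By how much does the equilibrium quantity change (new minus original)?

+2407.2

Original equilibrium: 63490 - 6P = 4P - 20150 gives 83640 = 10P, so P = 8364 and q = 13306.
With the change applied: demand qd = 63490 - 6P, supply qs = 4P - 16138.
Clearing the new market: 63490 - 6P = 4P - 16138, so P = 7962.8 and q = 15713.2.
Δq = 15713.2 − 13306 = +2407.2.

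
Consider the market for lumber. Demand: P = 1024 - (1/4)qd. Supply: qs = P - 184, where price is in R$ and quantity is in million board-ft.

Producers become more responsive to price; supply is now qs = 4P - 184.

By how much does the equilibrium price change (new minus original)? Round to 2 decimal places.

Original equilibrium: 4096 - 4P = P - 184 gives 4280 = 5P, so P = 856 and q = 672.
The shock moves the curves to qd = 4096 - 4P and qs = 4P - 184.
Setting them equal: 4096 - 4P = 4P - 184 → 4280 = 8P, so P = 535 and q = 1956.
ΔP = 535 − 856 = -321.00.

-321.00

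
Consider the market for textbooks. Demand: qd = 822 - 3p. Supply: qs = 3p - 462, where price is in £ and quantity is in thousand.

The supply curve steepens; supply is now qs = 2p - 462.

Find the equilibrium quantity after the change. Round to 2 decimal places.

Before the shock: 822 - 3p = 3p - 462 ⇒ 1284 = 6p ⇒ p = 214, q = 180.
The new curves are qd = 822 - 3p (demand) and qs = 2p - 462 (supply).
Clearing the new market: 822 - 3p = 2p - 462, so p = 256.8 and q = 51.6.

51.60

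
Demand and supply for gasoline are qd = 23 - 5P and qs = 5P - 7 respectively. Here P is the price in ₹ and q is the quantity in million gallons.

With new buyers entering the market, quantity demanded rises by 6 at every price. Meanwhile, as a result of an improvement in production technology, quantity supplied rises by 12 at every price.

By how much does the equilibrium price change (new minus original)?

-0.6

Initially, 23 - 5P = 5P - 7, so 30 = 10P and P = 3, q = 8.
The new curves are qd = 29 - 5P (demand) and qs = 5P + 5 (supply).
Setting them equal: 29 - 5P = 5P + 5 → 24 = 10P, so P = 2.4 and q = 17.
ΔP = 2.4 − 3 = -0.6.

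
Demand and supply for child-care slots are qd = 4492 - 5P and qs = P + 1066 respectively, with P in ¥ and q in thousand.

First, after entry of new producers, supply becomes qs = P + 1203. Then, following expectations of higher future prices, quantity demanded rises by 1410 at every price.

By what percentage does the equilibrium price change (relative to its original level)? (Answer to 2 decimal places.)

+37.16

Initially, 4492 - 5P = P + 1066, so 3426 = 6P and P = 571, q = 1637.
With the change applied: demand qd = 5902 - 5P, supply qs = P + 1203.
New equilibrium: 5902 - 5P = P + 1203 ⇒ 4699 = 6P ⇒ P = 4699/6 ≈ 783.1667, q = 11917/6 ≈ 1986.1667.
%ΔP = (783.1667 − 571) / 571 × 100 = +37.16%.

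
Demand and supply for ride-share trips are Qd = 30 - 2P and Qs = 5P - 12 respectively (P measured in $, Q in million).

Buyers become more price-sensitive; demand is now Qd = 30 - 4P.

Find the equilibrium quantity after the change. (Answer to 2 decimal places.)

Original equilibrium: 30 - 2P = 5P - 12 gives 42 = 7P, so P = 6 and Q = 18.
After the shift, demand is Qd = 30 - 4P and supply is Qs = 5P - 12.
Clearing the new market: 30 - 4P = 5P - 12, so P = 14/3 ≈ 4.6667 and Q = 34/3 ≈ 11.3333.

11.33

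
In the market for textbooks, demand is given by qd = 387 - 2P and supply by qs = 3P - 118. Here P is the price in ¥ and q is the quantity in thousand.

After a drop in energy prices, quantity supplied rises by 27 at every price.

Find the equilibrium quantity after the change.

195.8

Initially, 387 - 2P = 3P - 118, so 505 = 5P and P = 101, q = 185.
The shock moves the curves to qd = 387 - 2P and qs = 3P - 91.
Equate the new curves: 387 - 2P = 3P - 91, giving 478 = 5P, P = 95.6, q = 195.8.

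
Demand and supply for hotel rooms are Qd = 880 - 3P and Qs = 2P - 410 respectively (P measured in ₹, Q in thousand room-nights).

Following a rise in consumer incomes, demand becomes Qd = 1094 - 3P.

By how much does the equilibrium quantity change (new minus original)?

Solve the original market: 880 - 3P = 2P - 410, hence P = 258 and Q = 106.
With the change applied: demand Qd = 1094 - 3P, supply Qs = 2P - 410.
Setting them equal: 1094 - 3P = 2P - 410 → 1504 = 5P, so P = 300.8 and Q = 191.6.
ΔQ = 191.6 − 106 = +85.6.

+85.6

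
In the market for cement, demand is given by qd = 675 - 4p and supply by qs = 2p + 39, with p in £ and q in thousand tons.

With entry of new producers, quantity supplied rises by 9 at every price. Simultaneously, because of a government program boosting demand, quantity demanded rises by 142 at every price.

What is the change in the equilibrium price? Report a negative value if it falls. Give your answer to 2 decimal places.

+22.17

Before the shock: 675 - 4p = 2p + 39 ⇒ 636 = 6p ⇒ p = 106, q = 251.
With the change applied: demand qd = 817 - 4p, supply qs = 2p + 48.
Equate the new curves: 817 - 4p = 2p + 48, giving 769 = 6p, p = 769/6 ≈ 128.1667, q = 913/3 ≈ 304.3333.
Δp = 128.1667 − 106 = +22.17.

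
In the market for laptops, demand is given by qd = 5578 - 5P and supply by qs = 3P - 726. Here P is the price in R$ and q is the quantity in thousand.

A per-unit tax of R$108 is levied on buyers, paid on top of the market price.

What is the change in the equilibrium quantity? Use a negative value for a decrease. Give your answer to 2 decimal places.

-202.50

Original equilibrium: 5578 - 5P = 3P - 726 gives 6304 = 8P, so P = 788 and q = 1638.
Since buyers pay the price plus the tax, the effective demand curve becomes qd = 5038 - 5P.
Clearing the new market: 5038 - 5P = 3P - 726, so P = 720.5 and q = 1435.5.
Δq = 1435.5 − 1638 = -202.50.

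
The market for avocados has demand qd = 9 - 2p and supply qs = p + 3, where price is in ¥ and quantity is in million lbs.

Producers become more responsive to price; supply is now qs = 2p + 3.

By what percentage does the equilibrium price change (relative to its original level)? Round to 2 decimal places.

Original equilibrium: 9 - 2p = p + 3 gives 6 = 3p, so p = 2 and q = 5.
The shock moves the curves to qd = 9 - 2p and qs = 2p + 3.
Clearing the new market: 9 - 2p = 2p + 3, so p = 1.5 and q = 6.
%Δp = (1.5 − 2) / 2 × 100 = -25.00%.

-25.00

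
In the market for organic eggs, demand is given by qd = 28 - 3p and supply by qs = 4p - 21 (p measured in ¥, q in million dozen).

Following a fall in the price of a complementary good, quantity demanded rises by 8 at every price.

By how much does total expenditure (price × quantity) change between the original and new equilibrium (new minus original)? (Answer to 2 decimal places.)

Initially, 28 - 3p = 4p - 21, so 49 = 7p and p = 7, q = 7.
The shock moves the curves to qd = 36 - 3p and qs = 4p - 21.
Equate the new curves: 36 - 3p = 4p - 21, giving 57 = 7p, p = 57/7 ≈ 8.1429, q = 81/7 ≈ 11.5714.
Expenditure moves from 7×7 = 49 to 8.1429×11.5714 = 94.2245; change = +45.22.

+45.22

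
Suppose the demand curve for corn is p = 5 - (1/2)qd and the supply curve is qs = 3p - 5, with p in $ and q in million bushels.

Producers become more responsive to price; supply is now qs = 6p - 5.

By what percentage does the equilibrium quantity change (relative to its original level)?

Original equilibrium: 10 - 2p = 3p - 5 gives 15 = 5p, so p = 3 and q = 4.
With the change applied: demand qd = 10 - 2p, supply qs = 6p - 5.
Equate the new curves: 10 - 2p = 6p - 5, giving 15 = 8p, p = 1.875, q = 6.25.
%Δq = (6.25 − 4) / 4 × 100 = +56.25%.

+56.25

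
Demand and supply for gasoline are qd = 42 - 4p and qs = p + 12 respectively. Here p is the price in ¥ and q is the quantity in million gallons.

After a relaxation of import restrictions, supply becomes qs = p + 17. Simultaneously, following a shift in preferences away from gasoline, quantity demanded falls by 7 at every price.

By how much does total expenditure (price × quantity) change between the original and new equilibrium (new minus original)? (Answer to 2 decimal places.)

Before the shock: 42 - 4p = p + 12 ⇒ 30 = 5p ⇒ p = 6, q = 18.
With the change applied: demand qd = 35 - 4p, supply qs = p + 17.
Clearing the new market: 35 - 4p = p + 17, so p = 3.6 and q = 20.6.
Expenditure moves from 6×18 = 108 to 3.6×20.6 = 74.16; change = -33.84.

-33.84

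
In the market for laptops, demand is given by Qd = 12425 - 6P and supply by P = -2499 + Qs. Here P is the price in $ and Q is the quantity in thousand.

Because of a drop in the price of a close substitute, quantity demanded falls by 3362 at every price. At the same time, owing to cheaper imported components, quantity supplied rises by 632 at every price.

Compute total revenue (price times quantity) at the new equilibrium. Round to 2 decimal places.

3371434.04

Original equilibrium: 12425 - 6P = P + 2499 gives 9926 = 7P, so P = 1418 and Q = 3917.
The shock moves the curves to Qd = 9063 - 6P and Qs = P + 3131.
New equilibrium: 9063 - 6P = P + 3131 ⇒ 5932 = 7P ⇒ P = 5932/7 ≈ 847.4286, Q = 27849/7 ≈ 3978.4286.
New expenditure = 847.4286 × 3978.4286 = 3371434.04.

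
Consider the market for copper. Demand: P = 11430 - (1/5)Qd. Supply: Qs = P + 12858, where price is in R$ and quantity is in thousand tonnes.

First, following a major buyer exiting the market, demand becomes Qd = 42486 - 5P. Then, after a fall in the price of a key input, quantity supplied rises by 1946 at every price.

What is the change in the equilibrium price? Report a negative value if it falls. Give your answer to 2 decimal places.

Initially, 57150 - 5P = P + 12858, so 44292 = 6P and P = 7382, Q = 20240.
With the change applied: demand Qd = 42486 - 5P, supply Qs = P + 14804.
Equate the new curves: 42486 - 5P = P + 14804, giving 27682 = 6P, P = 13841/3 ≈ 4613.6667, Q = 58253/3 ≈ 19417.6667.
ΔP = 4613.6667 − 7382 = -2768.33.

-2768.33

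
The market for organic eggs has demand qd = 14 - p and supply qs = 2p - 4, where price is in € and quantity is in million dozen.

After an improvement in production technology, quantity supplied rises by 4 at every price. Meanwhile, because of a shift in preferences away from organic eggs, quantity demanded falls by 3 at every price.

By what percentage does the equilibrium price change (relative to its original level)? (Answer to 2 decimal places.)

-38.89

Initially, 14 - p = 2p - 4, so 18 = 3p and p = 6, q = 8.
The shock moves the curves to qd = 11 - p and qs = 2p.
Setting them equal: 11 - p = 2p → 11 = 3p, so p = 11/3 ≈ 3.6667 and q = 22/3 ≈ 7.3333.
%Δp = (3.6667 − 6) / 6 × 100 = -38.89%.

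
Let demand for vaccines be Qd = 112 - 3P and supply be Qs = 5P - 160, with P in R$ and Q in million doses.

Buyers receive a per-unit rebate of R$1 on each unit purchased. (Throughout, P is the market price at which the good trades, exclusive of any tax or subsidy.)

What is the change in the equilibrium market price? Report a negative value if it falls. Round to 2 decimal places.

+0.38

Initially, 112 - 3P = 5P - 160, so 272 = 8P and P = 34, Q = 10.
Since buyers' out-of-pocket price is the market price minus the rebate, the effective demand curve becomes Qd = 115 - 3P.
Clearing the new market: 115 - 3P = 5P - 160, so P = 34.375 and Q = 11.875.
ΔP = 34.375 − 34 = +0.38.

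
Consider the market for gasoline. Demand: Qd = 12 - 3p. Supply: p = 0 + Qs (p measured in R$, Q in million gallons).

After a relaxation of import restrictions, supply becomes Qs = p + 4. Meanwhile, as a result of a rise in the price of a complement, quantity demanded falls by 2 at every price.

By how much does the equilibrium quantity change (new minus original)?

Solve the original market: 12 - 3p = p, hence p = 3 and Q = 3.
After the shift, demand is Qd = 10 - 3p and supply is Qs = p + 4.
Equate the new curves: 10 - 3p = p + 4, giving 6 = 4p, p = 1.5, Q = 5.5.
ΔQ = 5.5 − 3 = +2.5.

+2.5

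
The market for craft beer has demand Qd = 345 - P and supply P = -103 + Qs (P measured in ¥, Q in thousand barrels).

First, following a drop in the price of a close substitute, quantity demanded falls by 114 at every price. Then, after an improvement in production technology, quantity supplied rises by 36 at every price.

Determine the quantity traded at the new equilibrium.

Original equilibrium: 345 - P = P + 103 gives 242 = 2P, so P = 121 and Q = 224.
The shock moves the curves to Qd = 231 - P and Qs = P + 139.
Setting them equal: 231 - P = P + 139 → 92 = 2P, so P = 46 and Q = 185.

185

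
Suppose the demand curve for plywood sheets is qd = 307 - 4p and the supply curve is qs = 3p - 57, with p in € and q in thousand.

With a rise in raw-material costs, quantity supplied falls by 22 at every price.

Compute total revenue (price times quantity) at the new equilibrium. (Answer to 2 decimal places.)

4765.92

Original equilibrium: 307 - 4p = 3p - 57 gives 364 = 7p, so p = 52 and q = 99.
The shock moves the curves to qd = 307 - 4p and qs = 3p - 79.
Setting them equal: 307 - 4p = 3p - 79 → 386 = 7p, so p = 386/7 ≈ 55.1429 and q = 605/7 ≈ 86.4286.
New expenditure = 55.1429 × 86.4286 = 4765.92.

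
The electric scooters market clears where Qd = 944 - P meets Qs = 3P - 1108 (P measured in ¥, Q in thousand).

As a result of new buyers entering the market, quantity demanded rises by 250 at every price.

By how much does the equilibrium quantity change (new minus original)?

+187.5

Before the shock: 944 - P = 3P - 1108 ⇒ 2052 = 4P ⇒ P = 513, Q = 431.
With the change applied: demand Qd = 1194 - P, supply Qs = 3P - 1108.
Clearing the new market: 1194 - P = 3P - 1108, so P = 575.5 and Q = 618.5.
ΔQ = 618.5 − 431 = +187.5.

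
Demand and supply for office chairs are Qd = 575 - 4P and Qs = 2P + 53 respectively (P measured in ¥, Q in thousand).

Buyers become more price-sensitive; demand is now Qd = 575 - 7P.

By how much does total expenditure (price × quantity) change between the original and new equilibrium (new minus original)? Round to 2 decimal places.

Solve the original market: 575 - 4P = 2P + 53, hence P = 87 and Q = 227.
The shock moves the curves to Qd = 575 - 7P and Qs = 2P + 53.
New equilibrium: 575 - 7P = 2P + 53 ⇒ 522 = 9P ⇒ P = 58, Q = 169.
Expenditure moves from 87×227 = 19749 to 58×169 = 9802; change = -9947.00.

-9947.00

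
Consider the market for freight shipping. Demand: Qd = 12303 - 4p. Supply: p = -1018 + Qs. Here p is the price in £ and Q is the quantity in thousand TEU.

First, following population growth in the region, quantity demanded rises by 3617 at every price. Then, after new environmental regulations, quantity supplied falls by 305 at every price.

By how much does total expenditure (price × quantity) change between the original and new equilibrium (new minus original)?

Solve the original market: 12303 - 4p = p + 1018, hence p = 2257 and Q = 3275.
With the change applied: demand Qd = 15920 - 4p, supply Qs = p + 713.
Setting them equal: 15920 - 4p = p + 713 → 15207 = 5p, so p = 3041.4 and Q = 3754.4.
Expenditure moves from 2257×3275 = 7391675 to 3041.4×3754.4 = 11418632.16; change = +4026957.16.

+4026957.16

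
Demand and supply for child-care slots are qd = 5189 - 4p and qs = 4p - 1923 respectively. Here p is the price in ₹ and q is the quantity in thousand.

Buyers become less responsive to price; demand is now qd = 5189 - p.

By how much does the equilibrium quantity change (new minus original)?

+2133.6

Initially, 5189 - 4p = 4p - 1923, so 7112 = 8p and p = 889, q = 1633.
With the change applied: demand qd = 5189 - p, supply qs = 4p - 1923.
New equilibrium: 5189 - p = 4p - 1923 ⇒ 7112 = 5p ⇒ p = 1422.4, q = 3766.6.
Δq = 3766.6 − 1633 = +2133.6.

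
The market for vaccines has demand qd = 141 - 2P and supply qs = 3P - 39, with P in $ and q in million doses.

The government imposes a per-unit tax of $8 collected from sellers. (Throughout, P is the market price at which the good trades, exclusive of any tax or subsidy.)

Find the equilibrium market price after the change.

40.8

Solve the original market: 141 - 2P = 3P - 39, hence P = 36 and q = 69.
Since sellers keep the price net of the tax, the effective supply curve becomes qs = 3P - 63.
Clearing the new market: 141 - 2P = 3P - 63, so P = 40.8 and q = 59.4.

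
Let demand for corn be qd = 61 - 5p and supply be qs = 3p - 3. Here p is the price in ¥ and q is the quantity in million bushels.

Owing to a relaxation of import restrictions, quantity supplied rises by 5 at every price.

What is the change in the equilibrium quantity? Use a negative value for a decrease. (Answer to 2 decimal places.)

+3.13

Original equilibrium: 61 - 5p = 3p - 3 gives 64 = 8p, so p = 8 and q = 21.
The shock moves the curves to qd = 61 - 5p and qs = 3p + 2.
Setting them equal: 61 - 5p = 3p + 2 → 59 = 8p, so p = 7.375 and q = 24.125.
Δq = 24.125 − 21 = +3.13.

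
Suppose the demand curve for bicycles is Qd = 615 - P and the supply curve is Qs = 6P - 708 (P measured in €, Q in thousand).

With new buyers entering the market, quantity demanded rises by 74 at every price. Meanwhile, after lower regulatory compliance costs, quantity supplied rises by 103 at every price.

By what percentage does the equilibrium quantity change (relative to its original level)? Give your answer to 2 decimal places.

+18.34

Initially, 615 - P = 6P - 708, so 1323 = 7P and P = 189, Q = 426.
The shock moves the curves to Qd = 689 - P and Qs = 6P - 605.
Equate the new curves: 689 - P = 6P - 605, giving 1294 = 7P, P = 1294/7 ≈ 184.8571, Q = 3529/7 ≈ 504.1429.
%ΔQ = (504.1429 − 426) / 426 × 100 = +18.34%.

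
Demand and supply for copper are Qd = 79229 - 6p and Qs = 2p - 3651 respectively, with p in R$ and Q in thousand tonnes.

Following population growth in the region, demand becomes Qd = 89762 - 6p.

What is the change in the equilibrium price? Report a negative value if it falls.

+1316.625

Original equilibrium: 79229 - 6p = 2p - 3651 gives 82880 = 8p, so p = 10360 and Q = 17069.
The shock moves the curves to Qd = 89762 - 6p and Qs = 2p - 3651.
New equilibrium: 89762 - 6p = 2p - 3651 ⇒ 93413 = 8p ⇒ p = 11676.625, Q = 19702.25.
Δp = 11676.625 − 10360 = +1316.625.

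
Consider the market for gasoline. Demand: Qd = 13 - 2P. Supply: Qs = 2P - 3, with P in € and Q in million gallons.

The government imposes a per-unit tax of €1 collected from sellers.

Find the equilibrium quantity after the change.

Before the shock: 13 - 2P = 2P - 3 ⇒ 16 = 4P ⇒ P = 4, Q = 5.
Since sellers keep the price net of the tax, the effective supply curve becomes Qs = 2P - 5.
Setting them equal: 13 - 2P = 2P - 5 → 18 = 4P, so P = 4.5 and Q = 4.

4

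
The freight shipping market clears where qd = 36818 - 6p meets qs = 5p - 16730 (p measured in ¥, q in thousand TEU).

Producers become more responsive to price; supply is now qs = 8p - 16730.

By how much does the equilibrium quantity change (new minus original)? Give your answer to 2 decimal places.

Initially, 36818 - 6p = 5p - 16730, so 53548 = 11p and p = 4868, q = 7610.
With the change applied: demand qd = 36818 - 6p, supply qs = 8p - 16730.
Clearing the new market: 36818 - 6p = 8p - 16730, so p = 26774/7 ≈ 3824.8571 and q = 97082/7 ≈ 13868.8571.
Δq = 13868.8571 − 7610 = +6258.86.

+6258.86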